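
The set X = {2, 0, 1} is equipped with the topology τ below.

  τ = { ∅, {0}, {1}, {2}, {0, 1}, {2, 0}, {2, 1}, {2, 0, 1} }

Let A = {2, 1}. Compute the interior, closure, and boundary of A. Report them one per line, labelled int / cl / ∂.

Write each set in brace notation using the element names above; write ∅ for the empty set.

int(A) = {2, 1}
cl(A)  = {2, 1}
∂A     = ∅

open subsets of A: ∅, {2}, {1}, {2, 1}; so int(A) = {2, 1}
closure: X∖int(X∖A) = X∖{0} = {2, 1}
∂A = {2, 1} minus {2, 1} = ∅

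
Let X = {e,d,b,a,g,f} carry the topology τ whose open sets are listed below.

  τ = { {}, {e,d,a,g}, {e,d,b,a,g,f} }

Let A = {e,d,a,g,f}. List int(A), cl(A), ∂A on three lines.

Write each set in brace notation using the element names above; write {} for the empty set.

int(A) = {e,d,a,g}
cl(A)  = {e,d,b,a,g,f}
∂A     = {b,f}

open subsets of A: {}, {e,d,a,g}; so int(A) = {e,d,a,g}
closure: X∖int(X∖A) = X∖{} = {e,d,b,a,g,f}
∂A = {e,d,b,a,g,f} minus {e,d,a,g} = {b,f}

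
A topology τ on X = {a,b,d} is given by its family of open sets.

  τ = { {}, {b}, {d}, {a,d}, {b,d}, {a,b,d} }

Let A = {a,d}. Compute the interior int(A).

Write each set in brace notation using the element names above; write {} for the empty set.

open subsets of A: {}, {d}, {a,d}; so int(A) = {a,d}

{a,d}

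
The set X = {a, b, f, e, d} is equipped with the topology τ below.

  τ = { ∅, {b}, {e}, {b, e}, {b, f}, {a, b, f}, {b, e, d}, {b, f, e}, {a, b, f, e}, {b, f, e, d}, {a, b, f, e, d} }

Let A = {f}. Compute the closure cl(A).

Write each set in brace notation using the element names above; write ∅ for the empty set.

cl via duality: int({a, b, e, d}) = {b, e, d}, so X∖{b, e, d} = {a, f}

{a, f}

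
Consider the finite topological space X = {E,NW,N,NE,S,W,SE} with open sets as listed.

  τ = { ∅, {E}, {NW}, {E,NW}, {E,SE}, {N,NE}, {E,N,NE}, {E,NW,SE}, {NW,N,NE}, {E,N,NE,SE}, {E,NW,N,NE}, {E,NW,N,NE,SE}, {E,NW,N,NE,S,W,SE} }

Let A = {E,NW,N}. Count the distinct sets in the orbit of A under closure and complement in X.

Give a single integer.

10

X∖A={NE,S,W,SE}, int(X∖A)=∅, hence cl(A)={E,NW,N,NE,S,W,SE}
Orbit (k=closure, c=complement):
  1. A     = {E,NW,N}
  2. kA    = {E,NW,N,NE,S,W,SE}
  3. cA    = {NE,S,W,SE}
  4. ckA   = ∅
  5. kcA   = {N,NE,S,W,SE}
  6. ckcA  = {E,NW}
  7. kckcA = {E,NW,S,W,SE}
  8. ckckcA = {N,NE}
  9. kckckcA = {N,NE,S,W}
  10. ckckckcA = {E,NW,SE}
(closed under both — stop)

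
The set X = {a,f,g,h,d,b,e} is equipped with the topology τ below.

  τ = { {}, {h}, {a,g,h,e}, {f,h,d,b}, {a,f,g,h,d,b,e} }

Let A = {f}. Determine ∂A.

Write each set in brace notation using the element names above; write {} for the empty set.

{f,d,b}

U open, U⊆A: {}. int(A) = ⋃ = {}
X∖A={a,g,h,d,b,e}, int(X∖A)={a,g,h,e}, hence cl(A)={f,d,b}
∂A: remove int from cl → {f,d,b}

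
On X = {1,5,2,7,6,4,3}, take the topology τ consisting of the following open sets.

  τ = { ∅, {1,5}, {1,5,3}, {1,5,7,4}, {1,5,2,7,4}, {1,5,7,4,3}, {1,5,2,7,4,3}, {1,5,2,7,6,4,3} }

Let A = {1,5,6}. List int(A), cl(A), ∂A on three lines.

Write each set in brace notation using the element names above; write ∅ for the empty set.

opens ⊆ A: ∅, {1,5}; union → int = {1,5}
complement {2,7,4,3}; its interior ∅; cl(A) = X∖∅ = {1,5,2,7,6,4,3}
boundary = {1,5,2,7,6,4,3} ∖ {1,5} = {2,7,6,4,3}

int(A) = {1,5}
cl(A)  = {1,5,2,7,6,4,3}
∂A     = {2,7,6,4,3}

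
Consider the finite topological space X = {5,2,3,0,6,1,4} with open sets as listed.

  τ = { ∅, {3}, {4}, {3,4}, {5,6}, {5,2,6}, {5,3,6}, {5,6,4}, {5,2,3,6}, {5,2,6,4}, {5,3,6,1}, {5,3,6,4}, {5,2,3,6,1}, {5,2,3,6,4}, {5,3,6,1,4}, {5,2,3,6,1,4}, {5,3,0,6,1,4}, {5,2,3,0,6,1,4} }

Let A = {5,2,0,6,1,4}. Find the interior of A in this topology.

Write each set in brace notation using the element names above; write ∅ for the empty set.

opens ⊆ A: ∅, {4}, {5,6}, {5,6,4}, {5,2,6}, {5,2,6,4}; union → int = {5,2,6,4}

{5,2,6,4}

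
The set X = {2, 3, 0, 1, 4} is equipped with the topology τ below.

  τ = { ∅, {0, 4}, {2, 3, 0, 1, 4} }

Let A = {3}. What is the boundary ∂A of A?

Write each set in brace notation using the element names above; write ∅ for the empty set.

{2, 3, 1}

U open, U⊆A: ∅. int(A) = ⋃ = ∅
X∖A={2, 0, 1, 4}, int(X∖A)={0, 4}, hence cl(A)={2, 3, 1}
∂A: remove int from cl → {2, 3, 1}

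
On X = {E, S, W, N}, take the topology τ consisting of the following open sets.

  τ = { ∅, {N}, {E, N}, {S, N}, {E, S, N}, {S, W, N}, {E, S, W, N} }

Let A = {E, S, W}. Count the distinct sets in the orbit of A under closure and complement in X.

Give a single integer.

X∖A={N}, int(X∖A)={N}, hence cl(A)={E, S, W}
Orbit (k=closure, c=complement):
  1. A     = {E, S, W}
  2. cA    = {N}
  3. kcA   = {E, S, W, N}
  4. ckcA  = ∅
(closed under both — stop)

4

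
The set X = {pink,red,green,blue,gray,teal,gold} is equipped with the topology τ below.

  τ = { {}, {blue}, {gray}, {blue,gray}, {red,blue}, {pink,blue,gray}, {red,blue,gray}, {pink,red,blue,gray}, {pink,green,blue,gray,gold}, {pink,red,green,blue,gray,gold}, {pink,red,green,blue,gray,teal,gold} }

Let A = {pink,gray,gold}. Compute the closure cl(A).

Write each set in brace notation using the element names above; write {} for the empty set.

{pink,green,gray,teal,gold}

cl via duality: int({red,green,blue,teal}) = {red,blue}, so X∖{red,blue} = {pink,green,gray,teal,gold}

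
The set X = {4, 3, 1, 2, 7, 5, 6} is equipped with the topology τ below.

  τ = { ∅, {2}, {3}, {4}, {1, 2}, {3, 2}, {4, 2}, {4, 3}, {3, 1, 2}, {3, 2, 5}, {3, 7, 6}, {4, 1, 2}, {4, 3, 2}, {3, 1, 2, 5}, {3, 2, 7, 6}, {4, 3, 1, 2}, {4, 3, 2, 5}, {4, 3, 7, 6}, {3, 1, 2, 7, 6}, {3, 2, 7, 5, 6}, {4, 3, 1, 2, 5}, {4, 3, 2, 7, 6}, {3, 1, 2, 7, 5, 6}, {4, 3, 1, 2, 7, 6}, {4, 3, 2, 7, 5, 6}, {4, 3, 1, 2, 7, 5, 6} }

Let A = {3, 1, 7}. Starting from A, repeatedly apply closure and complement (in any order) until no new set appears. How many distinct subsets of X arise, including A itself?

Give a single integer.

X∖A={4, 2, 5, 6}, int(X∖A)={4, 2}, hence cl(A)={3, 1, 7, 5, 6}
Orbit (k=closure, c=complement):
  1. A     = {3, 1, 7}
  2. kA    = {3, 1, 7, 5, 6}
  3. cA    = {4, 2, 5, 6}
  4. ckA   = {4, 2}
  5. kcA   = {4, 1, 2, 7, 5, 6}
  6. kckA  = {4, 1, 2, 5}
  7. ckcA  = {3}
  8. ckckA = {3, 7, 6}
  9. kckcA = {3, 7, 5, 6}
  10. ckckcA = {4, 1, 2}
(closed under both — stop)

10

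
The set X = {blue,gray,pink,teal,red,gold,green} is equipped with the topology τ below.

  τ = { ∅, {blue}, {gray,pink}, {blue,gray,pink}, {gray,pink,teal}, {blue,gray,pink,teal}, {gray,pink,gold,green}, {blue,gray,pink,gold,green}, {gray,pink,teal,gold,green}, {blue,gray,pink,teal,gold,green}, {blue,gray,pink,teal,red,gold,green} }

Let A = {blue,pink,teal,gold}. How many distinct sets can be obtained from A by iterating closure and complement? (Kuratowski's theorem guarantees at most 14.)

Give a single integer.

8

complement {gray,red,green}; its interior ∅; cl(A) = X∖∅ = {blue,gray,pink,teal,red,gold,green}
With k = closure, c = complement:
  1. A     = {blue,pink,teal,gold}
  2. kA    = {blue,gray,pink,teal,red,gold,green}
  3. cA    = {gray,red,green}
  4. ckA   = ∅
  5. kcA   = {gray,pink,teal,red,gold,green}
  6. ckcA  = {blue}
  7. kckcA = {blue,red}
  8. ckckcA = {gray,pink,teal,gold,green}
k, c of each give nothing new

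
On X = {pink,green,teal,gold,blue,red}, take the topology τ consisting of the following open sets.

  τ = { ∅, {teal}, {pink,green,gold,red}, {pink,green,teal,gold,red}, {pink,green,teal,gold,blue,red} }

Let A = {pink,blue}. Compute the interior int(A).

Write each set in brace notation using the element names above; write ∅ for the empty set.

∅

open subsets of A: ∅; so int(A) = ∅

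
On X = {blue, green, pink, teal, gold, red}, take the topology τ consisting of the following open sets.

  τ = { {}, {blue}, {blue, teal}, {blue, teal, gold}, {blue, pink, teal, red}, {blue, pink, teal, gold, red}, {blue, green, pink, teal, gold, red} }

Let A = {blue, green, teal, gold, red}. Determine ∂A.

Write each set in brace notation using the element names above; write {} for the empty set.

interior: largest open inside A is {blue, teal, gold} (from {}, {blue}, {blue, teal}, {blue, teal, gold})
cl via duality: int({pink}) = {}, so X∖{} = {blue, green, pink, teal, gold, red}
cl∖int = {green, pink, red}

{green, pink, red}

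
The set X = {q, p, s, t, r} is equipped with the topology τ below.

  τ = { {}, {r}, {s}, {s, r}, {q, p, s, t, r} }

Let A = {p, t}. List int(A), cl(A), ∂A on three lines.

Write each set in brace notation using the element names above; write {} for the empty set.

int(A) = {}
cl(A)  = {q, p, t}
∂A     = {q, p, t}

open subsets of A: {}; so int(A) = {}
closure: X∖int(X∖A) = X∖{s, r} = {q, p, t}
∂A = {q, p, t} minus {} = {q, p, t}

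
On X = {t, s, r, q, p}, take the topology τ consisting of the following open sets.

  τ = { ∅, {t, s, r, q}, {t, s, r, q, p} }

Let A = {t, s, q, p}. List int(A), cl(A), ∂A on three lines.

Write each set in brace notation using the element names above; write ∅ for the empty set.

interior: largest open inside A is ∅ (from ∅)
cl via duality: int({r}) = ∅, so X∖∅ = {t, s, r, q, p}
cl∖int = {t, s, r, q, p}

int(A) = ∅
cl(A)  = {t, s, r, q, p}
∂A     = {t, s, r, q, p}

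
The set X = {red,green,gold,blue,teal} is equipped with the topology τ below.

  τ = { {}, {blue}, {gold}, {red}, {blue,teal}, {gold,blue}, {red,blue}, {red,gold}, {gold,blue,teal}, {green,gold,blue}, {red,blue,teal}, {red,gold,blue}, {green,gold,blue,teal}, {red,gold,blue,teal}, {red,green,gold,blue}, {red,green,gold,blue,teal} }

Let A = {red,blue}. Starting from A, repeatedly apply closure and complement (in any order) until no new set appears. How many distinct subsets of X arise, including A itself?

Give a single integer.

X∖A={green,gold,teal}, int(X∖A)={gold}, hence cl(A)={red,green,blue,teal}
Orbit (k=closure, c=complement):
  1. A     = {red,blue}
  2. kA    = {red,green,blue,teal}
  3. cA    = {green,gold,teal}
  4. ckA   = {gold}
  5. kckA  = {green,gold}
  6. ckckA = {red,blue,teal}
(closed under both — stop)

6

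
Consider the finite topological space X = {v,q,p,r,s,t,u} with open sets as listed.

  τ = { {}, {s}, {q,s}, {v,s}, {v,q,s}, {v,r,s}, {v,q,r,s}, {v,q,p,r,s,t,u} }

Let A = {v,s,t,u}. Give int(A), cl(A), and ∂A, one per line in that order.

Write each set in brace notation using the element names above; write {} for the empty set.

int(A) = {v,s}
cl(A)  = {v,q,p,r,s,t,u}
∂A     = {q,p,r,t,u}

interior: largest open inside A is {v,s} (from {}, {s}, {v,s})
cl via duality: int({q,p,r}) = {}, so X∖{} = {v,q,p,r,s,t,u}
cl∖int = {q,p,r,t,u}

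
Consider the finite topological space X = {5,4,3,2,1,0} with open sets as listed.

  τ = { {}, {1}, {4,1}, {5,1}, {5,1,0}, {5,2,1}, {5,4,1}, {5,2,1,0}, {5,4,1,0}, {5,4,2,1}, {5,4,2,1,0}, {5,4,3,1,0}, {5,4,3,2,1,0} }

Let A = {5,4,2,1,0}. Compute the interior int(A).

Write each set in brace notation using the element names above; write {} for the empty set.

U open, U⊆A: {}, {1}, {5,1}, {4,1}, {5,4,1}, {5,2,1}, {5,1,0}, {5,4,1,0}, {5,4,2,1}, {5,2,1,0}, {5,4,2,1,0}. int(A) = ⋃ = {5,4,2,1,0}

{5,4,2,1,0}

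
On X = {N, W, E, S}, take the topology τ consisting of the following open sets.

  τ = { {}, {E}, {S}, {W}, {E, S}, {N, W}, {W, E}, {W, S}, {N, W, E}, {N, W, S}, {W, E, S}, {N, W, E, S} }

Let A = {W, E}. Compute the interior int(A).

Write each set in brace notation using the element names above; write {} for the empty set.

{W, E}

open subsets of A: {}, {E}, {W}, {W, E}; so int(A) = {W, E}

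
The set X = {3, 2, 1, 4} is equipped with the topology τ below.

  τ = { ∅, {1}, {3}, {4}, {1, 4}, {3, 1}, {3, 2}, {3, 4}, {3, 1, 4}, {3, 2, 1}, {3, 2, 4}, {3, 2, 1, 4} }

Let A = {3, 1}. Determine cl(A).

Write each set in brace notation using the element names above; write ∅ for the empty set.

complement {2, 4}; its interior {4}; cl(A) = X∖{4} = {3, 2, 1}

{3, 2, 1}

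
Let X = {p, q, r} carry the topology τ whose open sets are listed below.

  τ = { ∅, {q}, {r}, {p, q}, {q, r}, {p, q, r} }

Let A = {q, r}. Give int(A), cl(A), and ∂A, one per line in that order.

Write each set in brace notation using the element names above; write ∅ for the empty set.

U open, U⊆A: ∅, {q}, {r}, {q, r}. int(A) = ⋃ = {q, r}
X∖A={p}, int(X∖A)=∅, hence cl(A)={p, q, r}
∂A: remove int from cl → {p}

int(A) = {q, r}
cl(A)  = {p, q, r}
∂A     = {p}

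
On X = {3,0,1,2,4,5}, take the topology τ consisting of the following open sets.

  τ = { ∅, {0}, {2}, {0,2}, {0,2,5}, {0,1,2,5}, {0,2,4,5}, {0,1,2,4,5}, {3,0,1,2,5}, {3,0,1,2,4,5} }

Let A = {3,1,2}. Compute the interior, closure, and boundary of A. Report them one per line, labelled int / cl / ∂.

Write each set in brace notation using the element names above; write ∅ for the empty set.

int(A) = {2}
cl(A)  = {3,1,2,4,5}
∂A     = {3,1,4,5}

U open, U⊆A: ∅, {2}. int(A) = ⋃ = {2}
X∖A={0,4,5}, int(X∖A)={0}, hence cl(A)={3,1,2,4,5}
∂A: remove int from cl → {3,1,4,5}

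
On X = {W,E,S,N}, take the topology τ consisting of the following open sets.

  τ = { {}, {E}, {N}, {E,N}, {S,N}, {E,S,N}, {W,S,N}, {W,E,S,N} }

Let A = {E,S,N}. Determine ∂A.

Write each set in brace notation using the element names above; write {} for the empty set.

{W}

U open, U⊆A: {}, {N}, {E}, {S,N}, {E,N}, {E,S,N}. int(A) = ⋃ = {E,S,N}
X∖A={W}, int(X∖A)={}, hence cl(A)={W,E,S,N}
∂A: remove int from cl → {W}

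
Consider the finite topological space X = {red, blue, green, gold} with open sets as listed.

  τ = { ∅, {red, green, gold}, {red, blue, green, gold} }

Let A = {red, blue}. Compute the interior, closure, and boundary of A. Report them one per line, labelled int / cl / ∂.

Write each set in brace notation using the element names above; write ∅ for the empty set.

opens ⊆ A: ∅; union → int = ∅
complement {green, gold}; its interior ∅; cl(A) = X∖∅ = {red, blue, green, gold}
boundary = {red, blue, green, gold} ∖ ∅ = {red, blue, green, gold}

int(A) = ∅
cl(A)  = {red, blue, green, gold}
∂A     = {red, blue, green, gold}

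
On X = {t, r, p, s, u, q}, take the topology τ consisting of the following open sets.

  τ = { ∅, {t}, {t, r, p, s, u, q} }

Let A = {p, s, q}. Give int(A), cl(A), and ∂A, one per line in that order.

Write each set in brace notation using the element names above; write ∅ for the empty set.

opens ⊆ A: ∅; union → int = ∅
complement {t, r, u}; its interior {t}; cl(A) = X∖{t} = {r, p, s, u, q}
boundary = {r, p, s, u, q} ∖ ∅ = {r, p, s, u, q}

int(A) = ∅
cl(A)  = {r, p, s, u, q}
∂A     = {r, p, s, u, q}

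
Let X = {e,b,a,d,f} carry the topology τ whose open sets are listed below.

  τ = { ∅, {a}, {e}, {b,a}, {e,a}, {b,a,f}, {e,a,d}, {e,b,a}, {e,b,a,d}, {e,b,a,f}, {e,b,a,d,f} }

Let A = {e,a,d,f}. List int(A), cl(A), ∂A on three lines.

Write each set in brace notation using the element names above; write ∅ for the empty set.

U open, U⊆A: ∅, {e}, {a}, {e,a}, {e,a,d}. int(A) = ⋃ = {e,a,d}
X∖A={b}, int(X∖A)=∅, hence cl(A)={e,b,a,d,f}
∂A: remove int from cl → {b,f}

int(A) = {e,a,d}
cl(A)  = {e,b,a,d,f}
∂A     = {b,f}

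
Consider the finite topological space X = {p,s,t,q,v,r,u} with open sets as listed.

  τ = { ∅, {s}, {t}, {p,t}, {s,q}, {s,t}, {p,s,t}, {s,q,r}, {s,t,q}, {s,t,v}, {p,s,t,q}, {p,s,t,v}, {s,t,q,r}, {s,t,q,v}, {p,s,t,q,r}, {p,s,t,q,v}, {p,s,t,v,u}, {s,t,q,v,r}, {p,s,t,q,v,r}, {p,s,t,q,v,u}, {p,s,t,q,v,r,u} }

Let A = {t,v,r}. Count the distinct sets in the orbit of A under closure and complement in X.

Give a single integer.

10

closure: X∖int(X∖A) = X∖{s,q} = {p,t,v,r,u}
Let k=closure and c=complement:
  1. A     = {t,v,r}
  2. kA    = {p,t,v,r,u}
  3. cA    = {p,s,q,u}
  4. ckA   = {s,q}
  5. kcA   = {p,s,q,v,r,u}
  6. kckA  = {s,q,v,r,u}
  7. ckcA  = {t}
  8. ckckA = {p,t}
  9. kckcA = {p,t,v,u}
  10. ckckcA = {s,q,r}
— saturated at 10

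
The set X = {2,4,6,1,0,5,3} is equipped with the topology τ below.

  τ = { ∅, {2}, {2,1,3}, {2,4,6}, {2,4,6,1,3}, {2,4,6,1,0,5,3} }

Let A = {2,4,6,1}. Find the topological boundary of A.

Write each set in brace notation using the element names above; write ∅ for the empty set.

{1,0,5,3}

opens ⊆ A: ∅, {2}, {2,4,6}; union → int = {2,4,6}
complement {0,5,3}; its interior ∅; cl(A) = X∖∅ = {2,4,6,1,0,5,3}
boundary = {2,4,6,1,0,5,3} ∖ {2,4,6} = {1,0,5,3}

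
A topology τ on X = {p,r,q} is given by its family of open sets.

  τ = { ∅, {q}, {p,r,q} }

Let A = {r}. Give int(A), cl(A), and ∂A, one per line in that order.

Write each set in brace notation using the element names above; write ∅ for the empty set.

opens ⊆ A: ∅; union → int = ∅
complement {p,q}; its interior {q}; cl(A) = X∖{q} = {p,r}
boundary = {p,r} ∖ ∅ = {p,r}

int(A) = ∅
cl(A)  = {p,r}
∂A     = {p,r}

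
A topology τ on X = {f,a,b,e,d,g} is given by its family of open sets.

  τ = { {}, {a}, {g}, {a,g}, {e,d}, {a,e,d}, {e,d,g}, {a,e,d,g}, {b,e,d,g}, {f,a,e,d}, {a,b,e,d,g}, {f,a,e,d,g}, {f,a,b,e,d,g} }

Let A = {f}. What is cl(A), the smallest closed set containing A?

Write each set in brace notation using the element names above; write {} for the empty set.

{f}

cl via duality: int({a,b,e,d,g}) = {a,b,e,d,g}, so X∖{a,b,e,d,g} = {f}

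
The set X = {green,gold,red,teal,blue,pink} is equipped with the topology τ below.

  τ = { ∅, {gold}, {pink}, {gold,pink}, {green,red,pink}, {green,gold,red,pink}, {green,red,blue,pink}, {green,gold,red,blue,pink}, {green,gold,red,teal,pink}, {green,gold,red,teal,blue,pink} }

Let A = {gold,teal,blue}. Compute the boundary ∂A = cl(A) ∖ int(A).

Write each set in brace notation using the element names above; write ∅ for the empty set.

opens ⊆ A: ∅, {gold}; union → int = {gold}
complement {green,red,pink}; its interior {green,red,pink}; cl(A) = X∖{green,red,pink} = {gold,teal,blue}
boundary = {gold,teal,blue} ∖ {gold} = {teal,blue}

{teal,blue}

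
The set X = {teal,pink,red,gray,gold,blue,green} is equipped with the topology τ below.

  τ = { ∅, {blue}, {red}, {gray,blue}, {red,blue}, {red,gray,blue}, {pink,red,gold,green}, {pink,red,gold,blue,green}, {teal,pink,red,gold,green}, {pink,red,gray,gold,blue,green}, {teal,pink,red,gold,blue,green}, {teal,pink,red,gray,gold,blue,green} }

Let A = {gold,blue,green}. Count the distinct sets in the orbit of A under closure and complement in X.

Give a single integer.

8

X∖A={teal,pink,red,gray}, int(X∖A)={red}, hence cl(A)={teal,pink,gray,gold,blue,green}
Orbit (k=closure, c=complement):
  1. A     = {gold,blue,green}
  2. kA    = {teal,pink,gray,gold,blue,green}
  3. cA    = {teal,pink,red,gray}
  4. ckA   = {red}
  5. kcA   = {teal,pink,red,gray,gold,green}
  6. kckA  = {teal,pink,red,gold,green}
  7. ckcA  = {blue}
  8. ckckA = {gray,blue}
(closed under both — stop)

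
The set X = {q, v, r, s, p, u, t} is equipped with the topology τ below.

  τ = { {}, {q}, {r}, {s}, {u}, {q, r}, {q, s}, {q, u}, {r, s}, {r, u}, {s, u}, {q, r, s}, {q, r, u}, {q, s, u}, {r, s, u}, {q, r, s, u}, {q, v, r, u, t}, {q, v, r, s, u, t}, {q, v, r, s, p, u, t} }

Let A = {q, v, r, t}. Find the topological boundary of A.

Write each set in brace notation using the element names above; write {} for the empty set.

{v, p, t}

interior: largest open inside A is {q, r} (from {}, {q}, {r}, {q, r})
cl via duality: int({s, p, u}) = {s, u}, so X∖{s, u} = {q, v, r, p, t}
cl∖int = {v, p, t}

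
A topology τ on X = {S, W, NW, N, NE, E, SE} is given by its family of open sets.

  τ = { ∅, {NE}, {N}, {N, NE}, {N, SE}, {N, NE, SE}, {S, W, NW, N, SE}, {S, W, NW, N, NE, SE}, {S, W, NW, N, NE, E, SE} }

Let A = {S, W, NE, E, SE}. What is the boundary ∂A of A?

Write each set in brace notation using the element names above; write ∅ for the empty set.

open subsets of A: ∅, {NE}; so int(A) = {NE}
closure: X∖int(X∖A) = X∖{N} = {S, W, NW, NE, E, SE}
∂A = {S, W, NW, NE, E, SE} minus {NE} = {S, W, NW, E, SE}

{S, W, NW, E, SE}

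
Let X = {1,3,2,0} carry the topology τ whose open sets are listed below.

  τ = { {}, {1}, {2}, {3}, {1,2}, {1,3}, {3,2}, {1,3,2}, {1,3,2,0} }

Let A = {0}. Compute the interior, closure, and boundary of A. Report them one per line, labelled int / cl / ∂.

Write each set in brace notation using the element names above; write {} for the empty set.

int(A) = {}
cl(A)  = {0}
∂A     = {0}

U open, U⊆A: {}. int(A) = ⋃ = {}
X∖A={1,3,2}, int(X∖A)={1,3,2}, hence cl(A)={0}
∂A: remove int from cl → {0}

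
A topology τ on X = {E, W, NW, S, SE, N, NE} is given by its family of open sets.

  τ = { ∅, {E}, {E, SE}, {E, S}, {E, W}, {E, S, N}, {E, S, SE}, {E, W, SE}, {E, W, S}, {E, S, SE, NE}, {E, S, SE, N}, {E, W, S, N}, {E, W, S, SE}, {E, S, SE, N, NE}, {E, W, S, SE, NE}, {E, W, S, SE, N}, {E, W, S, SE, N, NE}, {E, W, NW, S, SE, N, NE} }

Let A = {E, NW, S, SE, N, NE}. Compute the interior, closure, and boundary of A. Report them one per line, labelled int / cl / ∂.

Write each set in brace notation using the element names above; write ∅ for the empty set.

U open, U⊆A: ∅, {E}, {E, S}, {E, SE}, {E, S, SE}, {E, S, N}, {E, S, SE, NE}, {E, S, SE, N}, {E, S, SE, N, NE}. int(A) = ⋃ = {E, S, SE, N, NE}
X∖A={W}, int(X∖A)=∅, hence cl(A)={E, W, NW, S, SE, N, NE}
∂A: remove int from cl → {W, NW}

int(A) = {E, S, SE, N, NE}
cl(A)  = {E, W, NW, S, SE, N, NE}
∂A     = {W, NW}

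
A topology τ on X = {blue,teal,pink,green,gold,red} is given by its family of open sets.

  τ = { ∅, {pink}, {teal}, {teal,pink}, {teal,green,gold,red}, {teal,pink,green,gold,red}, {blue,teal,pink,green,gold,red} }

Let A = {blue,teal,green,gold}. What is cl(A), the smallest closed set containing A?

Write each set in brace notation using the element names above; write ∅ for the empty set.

{blue,teal,green,gold,red}

complement {pink,red}; its interior {pink}; cl(A) = X∖{pink} = {blue,teal,green,gold,red}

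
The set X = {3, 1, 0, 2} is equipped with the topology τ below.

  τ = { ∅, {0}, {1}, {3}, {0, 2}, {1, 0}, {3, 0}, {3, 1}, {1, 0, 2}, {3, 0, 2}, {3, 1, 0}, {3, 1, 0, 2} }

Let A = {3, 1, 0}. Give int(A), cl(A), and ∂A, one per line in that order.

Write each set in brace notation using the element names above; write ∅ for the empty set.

U open, U⊆A: ∅, {0}, {3}, {1}, {3, 0}, {3, 1}, {1, 0}, {3, 1, 0}. int(A) = ⋃ = {3, 1, 0}
X∖A={2}, int(X∖A)=∅, hence cl(A)={3, 1, 0, 2}
∂A: remove int from cl → {2}

int(A) = {3, 1, 0}
cl(A)  = {3, 1, 0, 2}
∂A     = {2}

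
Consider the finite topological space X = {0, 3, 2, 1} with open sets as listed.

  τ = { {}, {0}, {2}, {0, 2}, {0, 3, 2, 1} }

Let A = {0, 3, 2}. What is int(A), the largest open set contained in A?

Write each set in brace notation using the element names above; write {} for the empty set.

{0, 2}

open subsets of A: {}, {2}, {0}, {0, 2}; so int(A) = {0, 2}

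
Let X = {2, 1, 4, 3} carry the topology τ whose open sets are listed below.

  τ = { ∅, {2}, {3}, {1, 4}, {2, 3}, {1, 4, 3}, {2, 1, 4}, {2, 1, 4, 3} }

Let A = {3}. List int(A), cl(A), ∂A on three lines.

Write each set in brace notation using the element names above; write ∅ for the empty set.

int(A) = {3}
cl(A)  = {3}
∂A     = ∅

opens ⊆ A: ∅, {3}; union → int = {3}
complement {2, 1, 4}; its interior {2, 1, 4}; cl(A) = X∖{2, 1, 4} = {3}
boundary = {3} ∖ {3} = ∅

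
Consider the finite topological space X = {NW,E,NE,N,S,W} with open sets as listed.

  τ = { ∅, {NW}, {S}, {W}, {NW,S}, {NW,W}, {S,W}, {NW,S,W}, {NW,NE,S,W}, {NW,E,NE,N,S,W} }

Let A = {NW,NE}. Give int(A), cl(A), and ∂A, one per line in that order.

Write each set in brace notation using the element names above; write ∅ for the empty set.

U open, U⊆A: ∅, {NW}. int(A) = ⋃ = {NW}
X∖A={E,N,S,W}, int(X∖A)={S,W}, hence cl(A)={NW,E,NE,N}
∂A: remove int from cl → {E,NE,N}

int(A) = {NW}
cl(A)  = {NW,E,NE,N}
∂A     = {E,NE,N}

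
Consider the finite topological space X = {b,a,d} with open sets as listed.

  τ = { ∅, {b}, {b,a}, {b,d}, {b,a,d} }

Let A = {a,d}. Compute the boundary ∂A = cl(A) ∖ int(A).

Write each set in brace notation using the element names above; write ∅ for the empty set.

{a,d}

U open, U⊆A: ∅. int(A) = ⋃ = ∅
X∖A={b}, int(X∖A)={b}, hence cl(A)={a,d}
∂A: remove int from cl → {a,d}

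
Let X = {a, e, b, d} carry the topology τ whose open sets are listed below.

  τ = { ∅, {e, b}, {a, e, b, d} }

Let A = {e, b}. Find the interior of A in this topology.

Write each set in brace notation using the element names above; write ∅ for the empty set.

open subsets of A: ∅, {e, b}; so int(A) = {e, b}

{e, b}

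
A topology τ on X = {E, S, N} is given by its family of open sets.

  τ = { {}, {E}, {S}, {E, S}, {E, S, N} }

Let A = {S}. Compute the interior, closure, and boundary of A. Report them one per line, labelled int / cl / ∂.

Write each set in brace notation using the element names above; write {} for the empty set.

int(A) = {S}
cl(A)  = {S, N}
∂A     = {N}

open subsets of A: {}, {S}; so int(A) = {S}
closure: X∖int(X∖A) = X∖{E} = {S, N}
∂A = {S, N} minus {S} = {N}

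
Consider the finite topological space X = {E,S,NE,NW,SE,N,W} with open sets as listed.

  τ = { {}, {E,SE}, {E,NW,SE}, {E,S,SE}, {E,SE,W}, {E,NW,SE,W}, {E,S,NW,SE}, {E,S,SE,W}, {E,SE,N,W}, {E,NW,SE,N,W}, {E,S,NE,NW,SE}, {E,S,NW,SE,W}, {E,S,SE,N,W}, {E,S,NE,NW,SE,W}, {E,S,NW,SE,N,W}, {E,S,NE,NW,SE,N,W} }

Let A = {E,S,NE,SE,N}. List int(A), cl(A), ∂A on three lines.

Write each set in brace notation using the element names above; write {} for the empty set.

int(A) = {E,S,SE}
cl(A)  = {E,S,NE,NW,SE,N,W}
∂A     = {NE,NW,N,W}

open subsets of A: {}, {E,SE}, {E,S,SE}; so int(A) = {E,S,SE}
closure: X∖int(X∖A) = X∖{} = {E,S,NE,NW,SE,N,W}
∂A = {E,S,NE,NW,SE,N,W} minus {E,S,SE} = {NE,NW,N,W}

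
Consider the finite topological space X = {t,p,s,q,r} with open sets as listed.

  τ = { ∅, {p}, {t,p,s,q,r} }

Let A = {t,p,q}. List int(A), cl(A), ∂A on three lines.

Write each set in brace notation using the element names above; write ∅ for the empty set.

int(A) = {p}
cl(A)  = {t,p,s,q,r}
∂A     = {t,s,q,r}

interior: largest open inside A is {p} (from ∅, {p})
cl via duality: int({s,r}) = ∅, so X∖∅ = {t,p,s,q,r}
cl∖int = {t,s,q,r}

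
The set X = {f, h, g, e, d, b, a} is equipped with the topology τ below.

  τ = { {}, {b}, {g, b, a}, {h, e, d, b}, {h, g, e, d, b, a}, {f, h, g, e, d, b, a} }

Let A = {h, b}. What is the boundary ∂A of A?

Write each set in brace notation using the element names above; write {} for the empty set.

opens ⊆ A: {}, {b}; union → int = {b}
complement {f, g, e, d, a}; its interior {}; cl(A) = X∖{} = {f, h, g, e, d, b, a}
boundary = {f, h, g, e, d, b, a} ∖ {b} = {f, h, g, e, d, a}

{f, h, g, e, d, a}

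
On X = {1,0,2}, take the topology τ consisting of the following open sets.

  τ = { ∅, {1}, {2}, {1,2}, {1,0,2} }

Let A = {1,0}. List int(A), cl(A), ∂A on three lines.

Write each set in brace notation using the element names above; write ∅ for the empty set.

int(A) = {1}
cl(A)  = {1,0}
∂A     = {0}

interior: largest open inside A is {1} (from ∅, {1})
cl via duality: int({2}) = {2}, so X∖{2} = {1,0}
cl∖int = {0}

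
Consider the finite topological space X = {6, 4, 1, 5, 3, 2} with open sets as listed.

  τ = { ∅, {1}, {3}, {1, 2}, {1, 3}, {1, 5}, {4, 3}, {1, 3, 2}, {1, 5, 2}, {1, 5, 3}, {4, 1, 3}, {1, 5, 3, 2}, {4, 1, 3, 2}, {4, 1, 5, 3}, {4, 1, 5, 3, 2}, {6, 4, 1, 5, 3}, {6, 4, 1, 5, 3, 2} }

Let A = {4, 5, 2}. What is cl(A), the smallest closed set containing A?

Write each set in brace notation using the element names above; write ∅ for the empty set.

complement {6, 1, 3}; its interior {1, 3}; cl(A) = X∖{1, 3} = {6, 4, 5, 2}

{6, 4, 5, 2}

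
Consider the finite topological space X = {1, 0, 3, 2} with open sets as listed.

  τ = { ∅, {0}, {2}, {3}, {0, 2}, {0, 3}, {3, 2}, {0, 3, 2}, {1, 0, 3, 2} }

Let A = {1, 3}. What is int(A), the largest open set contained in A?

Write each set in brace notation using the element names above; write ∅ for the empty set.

U open, U⊆A: ∅, {3}. int(A) = ⋃ = {3}

{3}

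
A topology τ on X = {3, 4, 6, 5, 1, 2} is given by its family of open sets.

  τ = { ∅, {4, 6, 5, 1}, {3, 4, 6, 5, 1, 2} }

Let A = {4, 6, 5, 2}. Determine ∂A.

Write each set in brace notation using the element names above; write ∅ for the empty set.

{3, 4, 6, 5, 1, 2}

U open, U⊆A: ∅. int(A) = ⋃ = ∅
X∖A={3, 1}, int(X∖A)=∅, hence cl(A)={3, 4, 6, 5, 1, 2}
∂A: remove int from cl → {3, 4, 6, 5, 1, 2}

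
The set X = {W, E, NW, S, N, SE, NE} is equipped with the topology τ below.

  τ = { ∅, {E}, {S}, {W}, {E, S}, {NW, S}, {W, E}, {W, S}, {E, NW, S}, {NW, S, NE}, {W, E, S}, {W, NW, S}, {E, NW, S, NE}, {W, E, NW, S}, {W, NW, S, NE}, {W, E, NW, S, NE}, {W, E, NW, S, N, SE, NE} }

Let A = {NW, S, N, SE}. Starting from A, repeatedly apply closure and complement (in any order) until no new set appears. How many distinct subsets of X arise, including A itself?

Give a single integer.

complement {W, E, NE}; its interior {W, E}; cl(A) = X∖{W, E} = {NW, S, N, SE, NE}
With k = closure, c = complement:
  1. A     = {NW, S, N, SE}
  2. kA    = {NW, S, N, SE, NE}
  3. cA    = {W, E, NE}
  4. ckA   = {W, E}
  5. kcA   = {W, E, N, SE, NE}
  6. kckA  = {W, E, N, SE}
  7. ckcA  = {NW, S}
  8. ckckA = {NW, S, NE}
k, c of each give nothing new

8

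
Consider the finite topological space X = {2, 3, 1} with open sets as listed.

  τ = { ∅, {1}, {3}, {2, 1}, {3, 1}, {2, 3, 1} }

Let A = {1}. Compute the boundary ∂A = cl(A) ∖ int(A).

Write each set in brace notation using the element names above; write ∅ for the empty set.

open subsets of A: ∅, {1}; so int(A) = {1}
closure: X∖int(X∖A) = X∖{3} = {2, 1}
∂A = {2, 1} minus {1} = {2}

{2}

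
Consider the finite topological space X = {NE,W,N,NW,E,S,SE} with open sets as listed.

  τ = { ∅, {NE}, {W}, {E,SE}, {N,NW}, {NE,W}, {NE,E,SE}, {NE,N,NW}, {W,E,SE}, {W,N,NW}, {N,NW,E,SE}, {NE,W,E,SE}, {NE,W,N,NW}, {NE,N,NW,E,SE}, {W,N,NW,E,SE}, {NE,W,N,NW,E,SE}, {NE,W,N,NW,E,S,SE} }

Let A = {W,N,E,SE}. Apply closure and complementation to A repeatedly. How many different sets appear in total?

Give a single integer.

X∖A={NE,NW,S}, int(X∖A)={NE}, hence cl(A)={W,N,NW,E,S,SE}
Orbit (k=closure, c=complement):
  1. A     = {W,N,E,SE}
  2. kA    = {W,N,NW,E,S,SE}
  3. cA    = {NE,NW,S}
  4. ckA   = {NE}
  5. kcA   = {NE,N,NW,S}
  6. kckA  = {NE,S}
  7. ckcA  = {W,E,SE}
  8. ckckA = {W,N,NW,E,SE}
  9. kckcA = {W,E,S,SE}
  10. ckckcA = {NE,N,NW}
(closed under both — stop)

10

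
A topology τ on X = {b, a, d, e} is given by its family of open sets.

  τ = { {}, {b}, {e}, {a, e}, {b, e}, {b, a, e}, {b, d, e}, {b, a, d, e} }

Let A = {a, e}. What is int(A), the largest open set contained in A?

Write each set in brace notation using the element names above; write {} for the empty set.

interior: largest open inside A is {a, e} (from {}, {e}, {a, e})

{a, e}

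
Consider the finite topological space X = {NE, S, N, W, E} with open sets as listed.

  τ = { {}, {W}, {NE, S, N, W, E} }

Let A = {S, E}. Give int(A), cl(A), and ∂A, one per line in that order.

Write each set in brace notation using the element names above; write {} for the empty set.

int(A) = {}
cl(A)  = {NE, S, N, E}
∂A     = {NE, S, N, E}

open subsets of A: {}; so int(A) = {}
closure: X∖int(X∖A) = X∖{W} = {NE, S, N, E}
∂A = {NE, S, N, E} minus {} = {NE, S, N, E}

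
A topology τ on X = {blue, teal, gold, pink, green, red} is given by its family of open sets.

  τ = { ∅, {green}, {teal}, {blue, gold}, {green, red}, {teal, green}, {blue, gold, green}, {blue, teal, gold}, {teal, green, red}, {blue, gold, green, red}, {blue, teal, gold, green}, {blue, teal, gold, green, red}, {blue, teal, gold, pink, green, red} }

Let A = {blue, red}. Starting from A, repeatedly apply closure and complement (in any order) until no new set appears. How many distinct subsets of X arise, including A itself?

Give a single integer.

complement {teal, gold, pink, green}; its interior {teal, green}; cl(A) = X∖{teal, green} = {blue, gold, pink, red}
With k = closure, c = complement:
  1. A     = {blue, red}
  2. kA    = {blue, gold, pink, red}
  3. cA    = {teal, gold, pink, green}
  4. ckA   = {teal, green}
  5. kcA   = {blue, teal, gold, pink, green, red}
  6. kckA  = {teal, pink, green, red}
  7. ckcA  = ∅
  8. ckckA = {blue, gold}
  9. kckckA = {blue, gold, pink}
  10. ckckckA = {teal, green, red}
k, c of each give nothing new

10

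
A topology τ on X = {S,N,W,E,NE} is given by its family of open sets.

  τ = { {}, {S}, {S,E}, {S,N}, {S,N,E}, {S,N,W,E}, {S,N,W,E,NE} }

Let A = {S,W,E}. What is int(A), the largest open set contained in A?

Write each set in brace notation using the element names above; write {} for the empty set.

{S,E}

opens ⊆ A: {}, {S}, {S,E}; union → int = {S,E}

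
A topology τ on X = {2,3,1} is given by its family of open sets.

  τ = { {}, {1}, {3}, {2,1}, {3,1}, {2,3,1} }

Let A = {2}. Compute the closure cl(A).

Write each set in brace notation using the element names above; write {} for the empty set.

{2}

cl via duality: int({3,1}) = {3,1}, so X∖{3,1} = {2}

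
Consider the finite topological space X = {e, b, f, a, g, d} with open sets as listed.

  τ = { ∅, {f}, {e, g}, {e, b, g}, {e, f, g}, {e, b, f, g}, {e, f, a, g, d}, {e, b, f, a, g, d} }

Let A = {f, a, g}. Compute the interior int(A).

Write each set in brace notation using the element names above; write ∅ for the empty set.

{f}

open subsets of A: ∅, {f}; so int(A) = {f}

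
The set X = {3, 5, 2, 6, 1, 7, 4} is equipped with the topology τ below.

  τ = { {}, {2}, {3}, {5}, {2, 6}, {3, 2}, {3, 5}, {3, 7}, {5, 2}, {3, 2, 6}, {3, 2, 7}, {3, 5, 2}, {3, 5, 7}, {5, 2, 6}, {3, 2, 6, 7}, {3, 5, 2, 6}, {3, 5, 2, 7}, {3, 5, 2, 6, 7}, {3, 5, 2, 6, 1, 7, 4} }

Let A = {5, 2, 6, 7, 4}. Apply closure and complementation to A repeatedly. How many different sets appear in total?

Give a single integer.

cl via duality: int({3, 1}) = {3}, so X∖{3} = {5, 2, 6, 1, 7, 4}
Write k for closure, c for complement:
  1. A     = {5, 2, 6, 7, 4}
  2. kA    = {5, 2, 6, 1, 7, 4}
  3. cA    = {3, 1}
  4. ckA   = {3}
  5. kcA   = {3, 1, 7, 4}
  6. ckcA  = {5, 2, 6}
  7. kckcA = {5, 2, 6, 1, 4}
  8. ckckcA = {3, 7}
applying k or c yields no new set

8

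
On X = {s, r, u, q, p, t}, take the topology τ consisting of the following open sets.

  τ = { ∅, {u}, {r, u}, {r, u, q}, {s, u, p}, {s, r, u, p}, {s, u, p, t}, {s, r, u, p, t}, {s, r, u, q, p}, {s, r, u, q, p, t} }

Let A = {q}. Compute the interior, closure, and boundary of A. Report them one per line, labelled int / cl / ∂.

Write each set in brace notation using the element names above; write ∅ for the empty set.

open subsets of A: ∅; so int(A) = ∅
closure: X∖int(X∖A) = X∖{s, r, u, p, t} = {q}
∂A = {q} minus ∅ = {q}

int(A) = ∅
cl(A)  = {q}
∂A     = {q}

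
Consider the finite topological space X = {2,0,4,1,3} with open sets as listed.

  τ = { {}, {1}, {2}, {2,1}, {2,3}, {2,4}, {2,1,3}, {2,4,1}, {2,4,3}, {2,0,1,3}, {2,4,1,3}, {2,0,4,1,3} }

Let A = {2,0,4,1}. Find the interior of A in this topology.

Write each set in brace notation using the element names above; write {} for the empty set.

opens ⊆ A: {}, {2}, {1}, {2,1}, {2,4}, {2,4,1}; union → int = {2,4,1}

{2,4,1}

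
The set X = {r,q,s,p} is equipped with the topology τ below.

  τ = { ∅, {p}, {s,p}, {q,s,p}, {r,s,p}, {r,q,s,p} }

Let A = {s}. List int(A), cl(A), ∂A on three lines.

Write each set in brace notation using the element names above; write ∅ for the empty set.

int(A) = ∅
cl(A)  = {r,q,s}
∂A     = {r,q,s}

open subsets of A: ∅; so int(A) = ∅
closure: X∖int(X∖A) = X∖{p} = {r,q,s}
∂A = {r,q,s} minus ∅ = {r,q,s}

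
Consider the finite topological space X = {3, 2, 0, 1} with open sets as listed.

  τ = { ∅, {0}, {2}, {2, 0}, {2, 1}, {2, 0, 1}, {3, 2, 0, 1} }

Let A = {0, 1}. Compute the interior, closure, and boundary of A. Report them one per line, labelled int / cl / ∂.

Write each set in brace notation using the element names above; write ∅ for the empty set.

int(A) = {0}
cl(A)  = {3, 0, 1}
∂A     = {3, 1}

opens ⊆ A: ∅, {0}; union → int = {0}
complement {3, 2}; its interior {2}; cl(A) = X∖{2} = {3, 0, 1}
boundary = {3, 0, 1} ∖ {0} = {3, 1}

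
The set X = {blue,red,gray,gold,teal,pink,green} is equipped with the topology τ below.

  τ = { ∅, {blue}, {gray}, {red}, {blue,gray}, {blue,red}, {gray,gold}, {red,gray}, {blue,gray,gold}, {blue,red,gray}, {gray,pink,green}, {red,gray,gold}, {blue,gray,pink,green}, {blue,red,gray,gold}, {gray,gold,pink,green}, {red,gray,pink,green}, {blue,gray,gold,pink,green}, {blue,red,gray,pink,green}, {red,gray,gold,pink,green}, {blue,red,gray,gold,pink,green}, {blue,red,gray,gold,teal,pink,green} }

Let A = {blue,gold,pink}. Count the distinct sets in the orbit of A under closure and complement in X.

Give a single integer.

cl via duality: int({red,gray,teal,green}) = {red,gray}, so X∖{red,gray} = {blue,gold,teal,pink,green}
Write k for closure, c for complement:
  1. A     = {blue,gold,pink}
  2. kA    = {blue,gold,teal,pink,green}
  3. cA    = {red,gray,teal,green}
  4. ckA   = {red,gray}
  5. kcA   = {red,gray,gold,teal,pink,green}
  6. ckcA  = {blue}
  7. kckcA = {blue,teal}
  8. ckckcA = {red,gray,gold,pink,green}
applying k or c yields no new set

8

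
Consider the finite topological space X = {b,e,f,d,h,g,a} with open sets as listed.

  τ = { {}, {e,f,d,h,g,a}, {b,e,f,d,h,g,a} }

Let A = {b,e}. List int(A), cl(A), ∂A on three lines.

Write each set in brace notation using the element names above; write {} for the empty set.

int(A) = {}
cl(A)  = {b,e,f,d,h,g,a}
∂A     = {b,e,f,d,h,g,a}

open subsets of A: {}; so int(A) = {}
closure: X∖int(X∖A) = X∖{} = {b,e,f,d,h,g,a}
∂A = {b,e,f,d,h,g,a} minus {} = {b,e,f,d,h,g,a}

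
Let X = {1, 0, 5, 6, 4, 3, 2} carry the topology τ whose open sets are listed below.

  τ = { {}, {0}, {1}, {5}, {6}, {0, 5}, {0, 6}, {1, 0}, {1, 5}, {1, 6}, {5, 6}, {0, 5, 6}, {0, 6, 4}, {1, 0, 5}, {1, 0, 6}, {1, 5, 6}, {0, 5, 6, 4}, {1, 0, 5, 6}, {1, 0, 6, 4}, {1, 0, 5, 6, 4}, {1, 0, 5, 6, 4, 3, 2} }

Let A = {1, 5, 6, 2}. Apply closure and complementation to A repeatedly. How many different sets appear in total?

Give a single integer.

complement {0, 4, 3}; its interior {0}; cl(A) = X∖{0} = {1, 5, 6, 4, 3, 2}
With k = closure, c = complement:
  1. A     = {1, 5, 6, 2}
  2. kA    = {1, 5, 6, 4, 3, 2}
  3. cA    = {0, 4, 3}
  4. ckA   = {0}
  5. kcA   = {0, 4, 3, 2}
  6. ckcA  = {1, 5, 6}
k, c of each give nothing new

6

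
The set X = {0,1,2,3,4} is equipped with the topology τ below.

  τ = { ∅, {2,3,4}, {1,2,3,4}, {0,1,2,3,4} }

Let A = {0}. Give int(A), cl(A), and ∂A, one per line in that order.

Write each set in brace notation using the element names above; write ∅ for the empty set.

int(A) = ∅
cl(A)  = {0}
∂A     = {0}

U open, U⊆A: ∅. int(A) = ⋃ = ∅
X∖A={1,2,3,4}, int(X∖A)={1,2,3,4}, hence cl(A)={0}
∂A: remove int from cl → {0}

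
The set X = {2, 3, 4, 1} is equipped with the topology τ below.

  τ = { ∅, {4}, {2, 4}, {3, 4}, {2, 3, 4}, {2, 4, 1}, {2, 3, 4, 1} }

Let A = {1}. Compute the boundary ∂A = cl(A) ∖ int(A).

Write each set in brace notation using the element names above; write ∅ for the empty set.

{1}

interior: largest open inside A is ∅ (from ∅)
cl via duality: int({2, 3, 4}) = {2, 3, 4}, so X∖{2, 3, 4} = {1}
cl∖int = {1}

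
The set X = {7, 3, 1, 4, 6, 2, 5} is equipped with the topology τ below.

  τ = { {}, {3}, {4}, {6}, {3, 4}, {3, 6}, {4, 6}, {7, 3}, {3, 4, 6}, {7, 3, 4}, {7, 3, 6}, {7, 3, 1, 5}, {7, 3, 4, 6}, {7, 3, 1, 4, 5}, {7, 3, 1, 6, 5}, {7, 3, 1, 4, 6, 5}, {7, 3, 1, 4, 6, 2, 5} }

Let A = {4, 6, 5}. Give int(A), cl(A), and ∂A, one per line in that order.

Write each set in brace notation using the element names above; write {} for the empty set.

open subsets of A: {}, {6}, {4}, {4, 6}; so int(A) = {4, 6}
closure: X∖int(X∖A) = X∖{7, 3} = {1, 4, 6, 2, 5}
∂A = {1, 4, 6, 2, 5} minus {4, 6} = {1, 2, 5}

int(A) = {4, 6}
cl(A)  = {1, 4, 6, 2, 5}
∂A     = {1, 2, 5}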